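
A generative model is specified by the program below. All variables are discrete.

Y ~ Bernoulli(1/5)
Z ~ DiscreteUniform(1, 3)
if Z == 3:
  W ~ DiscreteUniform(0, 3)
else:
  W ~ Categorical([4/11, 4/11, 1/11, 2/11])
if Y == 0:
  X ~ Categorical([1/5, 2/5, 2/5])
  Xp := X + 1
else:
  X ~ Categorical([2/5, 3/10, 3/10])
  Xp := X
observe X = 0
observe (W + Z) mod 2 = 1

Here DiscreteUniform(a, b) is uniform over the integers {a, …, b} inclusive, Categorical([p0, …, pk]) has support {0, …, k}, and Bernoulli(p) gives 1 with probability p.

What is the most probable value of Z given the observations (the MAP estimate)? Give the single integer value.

Enumerate traces; 12 have nonzero weight after conditioning:
  (Y=0, Z=1, W=0, X=0) weight 16/825
  (Y=0, Z=1, W=2, X=0) weight 4/825
  (Y=0, Z=2, W=1, X=0) weight 16/825
  (Y=0, Z=2, W=3, X=0) weight 8/825
  (Y=0, Z=3, W=0, X=0) weight 1/75
  (Y=0, Z=3, W=2, X=0) weight 1/75
  (Y=1, Z=1, W=0, X=0) weight 8/825
  (Y=1, Z=1, W=2, X=0) weight 2/825
  … 4 more
Group by Z:
  weight(Z=1) = 2/55
  weight(Z=2) = 12/275
  weight(Z=3) = 1/25
Total weight = 2/55 + 12/275 + 1/25 = 3/25
P(Z=1 | obs) = 2/55 / 3/25 = 10/33
P(Z=2 | obs) = 12/275 / 3/25 = 4/11
P(Z=3 | obs) = 1/25 / 3/25 = 1/3
argmax = 2

argmax_v P(Z = v | obs) = 2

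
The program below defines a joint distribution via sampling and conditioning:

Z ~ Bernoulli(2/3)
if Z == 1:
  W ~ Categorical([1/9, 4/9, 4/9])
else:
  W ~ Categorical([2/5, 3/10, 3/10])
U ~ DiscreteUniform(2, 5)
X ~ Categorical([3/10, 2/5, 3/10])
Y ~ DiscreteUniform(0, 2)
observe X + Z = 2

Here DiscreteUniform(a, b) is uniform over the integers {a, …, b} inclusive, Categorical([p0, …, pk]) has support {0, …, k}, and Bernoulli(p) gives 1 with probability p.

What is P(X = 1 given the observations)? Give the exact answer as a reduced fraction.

P(X = 1 | obs) = 8/11

Enumerate traces; 72 have nonzero weight after conditioning:
  (Z=0, W=0, U=2, X=2, Y=0) weight 1/300
  (Z=0, W=0, U=2, X=2, Y=1) weight 1/300
  (Z=0, W=0, U=2, X=2, Y=2) weight 1/300
  (Z=0, W=0, U=3, X=2, Y=0) weight 1/300
  (Z=0, W=0, U=3, X=2, Y=1) weight 1/300
  (Z=0, W=0, U=3, X=2, Y=2) weight 1/300
  (Z=0, W=0, U=4, X=2, Y=0) weight 1/300
  (Z=0, W=0, U=4, X=2, Y=1) weight 1/300
  (Z=1, W=0, U=2, X=1, Y=0) weight 1/405
  … 63 more
Group by X:
  weight(X=1) = 4/15
  weight(X=2) = 1/10
Total weight = 4/15 + 1/10 = 11/30
P(X=1 | obs) = 4/15 / 11/30 = 8/11
P(X=2 | obs) = 1/10 / 11/30 = 3/11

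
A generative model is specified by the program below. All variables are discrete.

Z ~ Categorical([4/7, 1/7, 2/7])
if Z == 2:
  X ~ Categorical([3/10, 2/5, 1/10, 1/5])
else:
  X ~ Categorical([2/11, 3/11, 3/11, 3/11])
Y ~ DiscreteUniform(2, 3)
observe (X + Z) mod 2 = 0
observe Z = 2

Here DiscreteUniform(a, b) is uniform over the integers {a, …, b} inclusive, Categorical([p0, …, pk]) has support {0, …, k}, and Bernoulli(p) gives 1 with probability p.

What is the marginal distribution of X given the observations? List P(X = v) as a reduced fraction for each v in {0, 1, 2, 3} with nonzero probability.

P(X=0) = 3/4, P(X=2) = 1/4

Enumerate traces; 4 have nonzero weight after conditioning:
  (Z=2, X=0, Y=2) weight 3/70
  (Z=2, X=0, Y=3) weight 3/70
  (Z=2, X=2, Y=2) weight 1/70
  (Z=2, X=2, Y=3) weight 1/70
Group by X:
  weight(X=0) = 3/35
  weight(X=2) = 1/35
Total weight = 3/35 + 1/35 = 4/35
P(X=0 | obs) = 3/35 / 4/35 = 3/4
P(X=2 | obs) = 1/35 / 4/35 = 1/4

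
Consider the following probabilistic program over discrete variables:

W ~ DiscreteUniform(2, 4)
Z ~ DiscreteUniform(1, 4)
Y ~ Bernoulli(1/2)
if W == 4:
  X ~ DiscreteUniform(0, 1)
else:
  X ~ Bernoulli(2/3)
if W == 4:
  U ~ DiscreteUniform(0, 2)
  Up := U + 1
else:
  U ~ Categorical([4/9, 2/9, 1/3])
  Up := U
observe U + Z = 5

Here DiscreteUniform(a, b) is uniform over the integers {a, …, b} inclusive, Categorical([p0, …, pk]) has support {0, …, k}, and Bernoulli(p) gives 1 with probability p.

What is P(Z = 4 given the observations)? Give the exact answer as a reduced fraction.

Enumerate traces; 24 have nonzero weight after conditioning:
  (W=2, Z=3, Y=0, X=0, U=2) weight 1/216
  (W=2, Z=3, Y=0, X=1, U=2) weight 1/108
  (W=2, Z=3, Y=1, X=0, U=2) weight 1/216
  (W=2, Z=3, Y=1, X=1, U=2) weight 1/108
  (W=2, Z=4, Y=0, X=0, U=1) weight 1/324
  (W=2, Z=4, Y=0, X=1, U=1) weight 1/162
  (W=2, Z=4, Y=1, X=0, U=1) weight 1/324
  (W=2, Z=4, Y=1, X=1, U=1) weight 1/162
  … 16 more
Group by Z:
  weight(Z=3) = 1/12
  weight(Z=4) = 7/108
Total weight = 1/12 + 7/108 = 4/27
P(Z=3 | obs) = 1/12 / 4/27 = 9/16
P(Z=4 | obs) = 7/108 / 4/27 = 7/16

P(Z = 4 | obs) = 7/16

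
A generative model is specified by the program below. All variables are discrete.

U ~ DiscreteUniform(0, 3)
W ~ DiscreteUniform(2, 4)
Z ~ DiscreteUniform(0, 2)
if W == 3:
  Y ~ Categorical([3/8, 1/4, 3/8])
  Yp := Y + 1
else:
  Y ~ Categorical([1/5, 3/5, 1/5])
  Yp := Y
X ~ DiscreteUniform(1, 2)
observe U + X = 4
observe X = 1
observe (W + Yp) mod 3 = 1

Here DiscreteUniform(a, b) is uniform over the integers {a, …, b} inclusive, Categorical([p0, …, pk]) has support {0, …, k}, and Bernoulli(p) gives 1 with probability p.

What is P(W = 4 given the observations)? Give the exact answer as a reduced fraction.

Enumerate traces; 9 have nonzero weight after conditioning:
  (U=3, W=2, Z=0, Y=2, X=1) weight 1/360
  (U=3, W=2, Z=1, Y=2, X=1) weight 1/360
  (U=3, W=2, Z=2, Y=2, X=1) weight 1/360
  (U=3, W=3, Z=0, Y=0, X=1) weight 1/192
  (U=3, W=3, Z=1, Y=0, X=1) weight 1/192
  (U=3, W=3, Z=2, Y=0, X=1) weight 1/192
  (U=3, W=4, Z=0, Y=0, X=1) weight 1/360
  (U=3, W=4, Z=1, Y=0, X=1) weight 1/360
  … 1 more
Group by W:
  weight(W=2) = 1/120
  weight(W=3) = 1/64
  weight(W=4) = 1/120
Total weight = 1/120 + 1/64 + 1/120 = 31/960
P(W=2 | obs) = 1/120 / 31/960 = 8/31
P(W=3 | obs) = 1/64 / 31/960 = 15/31
P(W=4 | obs) = 1/120 / 31/960 = 8/31

P(W = 4 | obs) = 8/31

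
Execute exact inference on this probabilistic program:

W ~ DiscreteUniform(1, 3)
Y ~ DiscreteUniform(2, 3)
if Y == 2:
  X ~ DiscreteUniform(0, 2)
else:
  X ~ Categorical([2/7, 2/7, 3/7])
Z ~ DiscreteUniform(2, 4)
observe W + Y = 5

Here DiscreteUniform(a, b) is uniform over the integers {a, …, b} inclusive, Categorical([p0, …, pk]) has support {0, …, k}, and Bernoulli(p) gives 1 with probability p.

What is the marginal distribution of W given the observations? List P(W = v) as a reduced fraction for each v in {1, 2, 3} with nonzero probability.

P(W=2) = 1/2, P(W=3) = 1/2

Enumerate traces; 18 have nonzero weight after conditioning:
  (W=2, Y=3, X=0, Z=2) weight 1/63
  (W=2, Y=3, X=0, Z=3) weight 1/63
  (W=2, Y=3, X=0, Z=4) weight 1/63
  (W=2, Y=3, X=1, Z=2) weight 1/63
  (W=2, Y=3, X=1, Z=3) weight 1/63
  (W=2, Y=3, X=1, Z=4) weight 1/63
  (W=2, Y=3, X=2, Z=2) weight 1/42
  (W=2, Y=3, X=2, Z=3) weight 1/42
  (W=3, Y=2, X=0, Z=2) weight 1/54
  … 9 more
Group by W:
  weight(W=2) = 1/6
  weight(W=3) = 1/6
Total weight = 1/6 + 1/6 = 1/3
P(W=2 | obs) = 1/6 / 1/3 = 1/2
P(W=3 | obs) = 1/6 / 1/3 = 1/2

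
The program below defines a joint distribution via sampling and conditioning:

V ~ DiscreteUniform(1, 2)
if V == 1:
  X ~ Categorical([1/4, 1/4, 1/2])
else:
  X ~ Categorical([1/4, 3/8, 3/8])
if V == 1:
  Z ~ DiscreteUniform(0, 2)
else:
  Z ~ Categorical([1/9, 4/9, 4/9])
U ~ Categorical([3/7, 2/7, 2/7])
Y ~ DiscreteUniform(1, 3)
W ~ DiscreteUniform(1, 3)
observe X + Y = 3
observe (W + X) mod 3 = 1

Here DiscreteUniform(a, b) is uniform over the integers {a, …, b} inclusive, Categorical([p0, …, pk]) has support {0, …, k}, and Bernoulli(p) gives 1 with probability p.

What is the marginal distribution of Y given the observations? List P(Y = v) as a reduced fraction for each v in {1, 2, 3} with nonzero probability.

Enumerate traces; 54 have nonzero weight after conditioning:
  (V=1, X=0, Z=0, U=0, Y=3, W=1) weight 1/504
  (V=1, X=0, Z=0, U=1, Y=3, W=1) weight 1/756
  (V=1, X=0, Z=0, U=2, Y=3, W=1) weight 1/756
  (V=1, X=0, Z=1, U=0, Y=3, W=1) weight 1/504
  (V=1, X=0, Z=1, U=1, Y=3, W=1) weight 1/756
  (V=1, X=0, Z=1, U=2, Y=3, W=1) weight 1/756
  (V=1, X=0, Z=2, U=0, Y=3, W=1) weight 1/504
  (V=1, X=0, Z=2, U=1, Y=3, W=1) weight 1/756
  (V=1, X=1, Z=0, U=0, Y=2, W=3) weight 1/504
  (V=1, X=2, Z=0, U=0, Y=1, W=2) weight 1/252
  … 44 more
Group by Y:
  weight(Y=1) = 7/144
  weight(Y=2) = 5/144
  weight(Y=3) = 1/36
Total weight = 7/144 + 5/144 + 1/36 = 1/9
P(Y=1 | obs) = 7/144 / 1/9 = 7/16
P(Y=2 | obs) = 5/144 / 1/9 = 5/16
P(Y=3 | obs) = 1/36 / 1/9 = 1/4

P(Y=1) = 7/16, P(Y=2) = 5/16, P(Y=3) = 1/4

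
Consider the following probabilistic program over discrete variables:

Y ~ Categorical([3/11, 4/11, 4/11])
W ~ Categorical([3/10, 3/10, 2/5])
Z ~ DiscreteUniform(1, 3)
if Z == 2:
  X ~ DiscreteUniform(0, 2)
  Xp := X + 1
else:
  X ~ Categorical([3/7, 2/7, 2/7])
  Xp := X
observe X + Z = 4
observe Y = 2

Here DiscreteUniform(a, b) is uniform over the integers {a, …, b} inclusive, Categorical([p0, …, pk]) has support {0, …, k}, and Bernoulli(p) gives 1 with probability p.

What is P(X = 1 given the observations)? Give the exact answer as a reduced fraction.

P(X = 1 | obs) = 6/13

Enumerate traces; 6 have nonzero weight after conditioning:
  (Y=2, W=0, Z=2, X=2) weight 2/165
  (Y=2, W=0, Z=3, X=1) weight 4/385
  (Y=2, W=1, Z=2, X=2) weight 2/165
  (Y=2, W=1, Z=3, X=1) weight 4/385
  (Y=2, W=2, Z=2, X=2) weight 8/495
  (Y=2, W=2, Z=3, X=1) weight 16/1155
Group by X:
  weight(X=1) = 8/231
  weight(X=2) = 4/99
Total weight = 8/231 + 4/99 = 52/693
P(X=1 | obs) = 8/231 / 52/693 = 6/13
P(X=2 | obs) = 4/99 / 52/693 = 7/13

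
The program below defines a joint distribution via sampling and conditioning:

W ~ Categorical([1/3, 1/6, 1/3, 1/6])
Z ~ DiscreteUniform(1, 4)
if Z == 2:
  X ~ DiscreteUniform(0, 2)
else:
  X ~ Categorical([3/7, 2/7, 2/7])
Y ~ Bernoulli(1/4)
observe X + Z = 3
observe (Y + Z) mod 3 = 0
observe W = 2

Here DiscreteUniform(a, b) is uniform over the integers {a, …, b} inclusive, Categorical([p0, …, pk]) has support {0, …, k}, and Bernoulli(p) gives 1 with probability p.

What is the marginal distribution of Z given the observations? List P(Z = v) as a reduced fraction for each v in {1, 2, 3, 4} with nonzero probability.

P(Z=2) = 7/34, P(Z=3) = 27/34

Enumerate traces; 2 have nonzero weight after conditioning:
  (W=2, Z=2, X=1, Y=1) weight 1/144
  (W=2, Z=3, X=0, Y=0) weight 3/112
Group by Z:
  weight(Z=2) = 1/144
  weight(Z=3) = 3/112
Total weight = 1/144 + 3/112 = 17/504
P(Z=2 | obs) = 1/144 / 17/504 = 7/34
P(Z=3 | obs) = 3/112 / 17/504 = 27/34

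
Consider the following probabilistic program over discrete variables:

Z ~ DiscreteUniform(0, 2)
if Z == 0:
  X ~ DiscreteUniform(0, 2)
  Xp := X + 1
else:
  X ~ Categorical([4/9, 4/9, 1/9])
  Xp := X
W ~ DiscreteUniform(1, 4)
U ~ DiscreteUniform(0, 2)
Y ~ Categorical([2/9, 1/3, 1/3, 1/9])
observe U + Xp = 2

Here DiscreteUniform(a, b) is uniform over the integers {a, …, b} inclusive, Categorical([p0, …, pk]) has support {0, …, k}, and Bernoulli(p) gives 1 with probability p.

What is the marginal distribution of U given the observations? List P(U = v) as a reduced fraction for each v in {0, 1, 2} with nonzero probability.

P(U=0) = 5/24, P(U=1) = 11/24, P(U=2) = 1/3

Enumerate traces; 128 have nonzero weight after conditioning:
  (Z=0, X=0, W=1, U=1, Y=0) weight 1/486
  (Z=0, X=0, W=1, U=1, Y=1) weight 1/324
  (Z=0, X=0, W=1, U=1, Y=2) weight 1/324
  (Z=0, X=0, W=1, U=1, Y=3) weight 1/972
  (Z=0, X=0, W=2, U=1, Y=0) weight 1/486
  (Z=0, X=0, W=2, U=1, Y=1) weight 1/324
  (Z=0, X=0, W=2, U=1, Y=2) weight 1/324
  (Z=0, X=0, W=2, U=1, Y=3) weight 1/972
  (Z=0, X=1, W=1, U=0, Y=0) weight 1/486
  (Z=1, X=0, W=1, U=2, Y=0) weight 2/729
  … 118 more
Group by U:
  weight(U=0) = 5/81
  weight(U=1) = 11/81
  weight(U=2) = 8/81
Total weight = 5/81 + 11/81 + 8/81 = 8/27
P(U=0 | obs) = 5/81 / 8/27 = 5/24
P(U=1 | obs) = 11/81 / 8/27 = 11/24
P(U=2 | obs) = 8/81 / 8/27 = 1/3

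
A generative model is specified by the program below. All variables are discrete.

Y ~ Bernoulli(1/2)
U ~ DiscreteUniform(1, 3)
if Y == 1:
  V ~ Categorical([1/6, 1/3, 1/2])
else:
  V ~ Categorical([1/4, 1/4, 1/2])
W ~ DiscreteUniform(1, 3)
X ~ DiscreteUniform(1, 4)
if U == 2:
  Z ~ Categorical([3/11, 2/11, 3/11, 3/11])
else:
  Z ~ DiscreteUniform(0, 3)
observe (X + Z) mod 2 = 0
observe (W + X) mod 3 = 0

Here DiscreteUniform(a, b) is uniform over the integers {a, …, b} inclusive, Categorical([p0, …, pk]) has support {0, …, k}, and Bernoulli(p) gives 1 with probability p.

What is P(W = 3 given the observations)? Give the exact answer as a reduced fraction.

Enumerate traces; 144 have nonzero weight after conditioning:
  (Y=0, U=1, V=0, W=1, X=2, Z=0) weight 1/1152
  (Y=0, U=1, V=0, W=1, X=2, Z=2) weight 1/1152
  (Y=0, U=1, V=0, W=2, X=1, Z=1) weight 1/1152
  (Y=0, U=1, V=0, W=2, X=1, Z=3) weight 1/1152
  (Y=0, U=1, V=0, W=2, X=4, Z=0) weight 1/1152
  (Y=0, U=1, V=0, W=2, X=4, Z=2) weight 1/1152
  (Y=0, U=1, V=0, W=3, X=3, Z=1) weight 1/1152
  (Y=0, U=1, V=0, W=3, X=3, Z=3) weight 1/1152
  … 136 more
Group by W:
  weight(W=1) = 17/396
  weight(W=2) = 1/12
  weight(W=3) = 4/99
Total weight = 17/396 + 1/12 + 4/99 = 1/6
P(W=1 | obs) = 17/396 / 1/6 = 17/66
P(W=2 | obs) = 1/12 / 1/6 = 1/2
P(W=3 | obs) = 4/99 / 1/6 = 8/33

P(W = 3 | obs) = 8/33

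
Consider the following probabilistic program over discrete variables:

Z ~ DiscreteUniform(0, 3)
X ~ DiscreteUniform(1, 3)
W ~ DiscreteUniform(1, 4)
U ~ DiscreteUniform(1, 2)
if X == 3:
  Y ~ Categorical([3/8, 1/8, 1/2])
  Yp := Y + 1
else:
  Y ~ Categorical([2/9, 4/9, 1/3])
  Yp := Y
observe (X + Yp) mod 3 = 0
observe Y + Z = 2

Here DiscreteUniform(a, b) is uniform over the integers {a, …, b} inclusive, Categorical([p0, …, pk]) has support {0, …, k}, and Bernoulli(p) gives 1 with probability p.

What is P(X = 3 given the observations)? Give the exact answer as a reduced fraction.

P(X = 3 | obs) = 9/23

Enumerate traces; 24 have nonzero weight after conditioning:
  (Z=0, X=1, W=1, U=1, Y=2) weight 1/288
  (Z=0, X=1, W=1, U=2, Y=2) weight 1/288
  (Z=0, X=1, W=2, U=1, Y=2) weight 1/288
  (Z=0, X=1, W=2, U=2, Y=2) weight 1/288
  (Z=0, X=1, W=3, U=1, Y=2) weight 1/288
  (Z=0, X=1, W=3, U=2, Y=2) weight 1/288
  (Z=0, X=1, W=4, U=1, Y=2) weight 1/288
  (Z=0, X=1, W=4, U=2, Y=2) weight 1/288
  (Z=0, X=3, W=1, U=1, Y=2) weight 1/192
  (Z=1, X=2, W=1, U=1, Y=1) weight 1/216
  … 14 more
Group by X:
  weight(X=1) = 1/36
  weight(X=2) = 1/27
  weight(X=3) = 1/24
Total weight = 1/36 + 1/27 + 1/24 = 23/216
P(X=1 | obs) = 1/36 / 23/216 = 6/23
P(X=2 | obs) = 1/27 / 23/216 = 8/23
P(X=3 | obs) = 1/24 / 23/216 = 9/23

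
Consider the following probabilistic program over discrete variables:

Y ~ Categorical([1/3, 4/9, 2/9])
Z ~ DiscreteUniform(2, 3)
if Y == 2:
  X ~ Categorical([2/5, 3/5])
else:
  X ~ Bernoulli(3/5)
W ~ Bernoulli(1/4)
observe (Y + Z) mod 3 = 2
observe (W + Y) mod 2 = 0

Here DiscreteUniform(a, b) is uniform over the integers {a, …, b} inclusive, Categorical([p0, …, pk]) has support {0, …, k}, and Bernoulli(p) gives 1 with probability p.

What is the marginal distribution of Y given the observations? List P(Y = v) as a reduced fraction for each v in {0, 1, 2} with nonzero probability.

P(Y=0) = 3/5, P(Y=2) = 2/5

Enumerate traces; 4 have nonzero weight after conditioning:
  (Y=0, Z=2, X=0, W=0) weight 1/20
  (Y=0, Z=2, X=1, W=0) weight 3/40
  (Y=2, Z=3, X=0, W=0) weight 1/30
  (Y=2, Z=3, X=1, W=0) weight 1/20
Group by Y:
  weight(Y=0) = 1/8
  weight(Y=2) = 1/12
Total weight = 1/8 + 1/12 = 5/24
P(Y=0 | obs) = 1/8 / 5/24 = 3/5
P(Y=2 | obs) = 1/12 / 5/24 = 2/5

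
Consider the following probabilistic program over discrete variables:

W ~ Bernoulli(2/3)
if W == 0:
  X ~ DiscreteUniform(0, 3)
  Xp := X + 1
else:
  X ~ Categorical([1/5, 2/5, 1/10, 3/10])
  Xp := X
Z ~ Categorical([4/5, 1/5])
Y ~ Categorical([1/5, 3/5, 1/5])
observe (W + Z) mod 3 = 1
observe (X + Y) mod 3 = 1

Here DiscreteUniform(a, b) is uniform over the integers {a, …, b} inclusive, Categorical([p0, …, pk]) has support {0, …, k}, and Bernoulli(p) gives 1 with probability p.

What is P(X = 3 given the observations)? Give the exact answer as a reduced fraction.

P(X = 3 | obs) = 53/120

Enumerate traces; 8 have nonzero weight after conditioning:
  (W=0, X=0, Z=1, Y=1) weight 1/100
  (W=0, X=1, Z=1, Y=0) weight 1/300
  (W=0, X=2, Z=1, Y=2) weight 1/300
  (W=0, X=3, Z=1, Y=1) weight 1/100
  (W=1, X=0, Z=0, Y=1) weight 8/125
  (W=1, X=1, Z=0, Y=0) weight 16/375
  (W=1, X=2, Z=0, Y=2) weight 4/375
  (W=1, X=3, Z=0, Y=1) weight 12/125
Group by X:
  weight(X=0) = 37/500
  weight(X=1) = 23/500
  weight(X=2) = 7/500
  weight(X=3) = 53/500
Total weight = 37/500 + 23/500 + 7/500 + 53/500 = 6/25
P(X=0 | obs) = 37/500 / 6/25 = 37/120
P(X=1 | obs) = 23/500 / 6/25 = 23/120
P(X=2 | obs) = 7/500 / 6/25 = 7/120
P(X=3 | obs) = 53/500 / 6/25 = 53/120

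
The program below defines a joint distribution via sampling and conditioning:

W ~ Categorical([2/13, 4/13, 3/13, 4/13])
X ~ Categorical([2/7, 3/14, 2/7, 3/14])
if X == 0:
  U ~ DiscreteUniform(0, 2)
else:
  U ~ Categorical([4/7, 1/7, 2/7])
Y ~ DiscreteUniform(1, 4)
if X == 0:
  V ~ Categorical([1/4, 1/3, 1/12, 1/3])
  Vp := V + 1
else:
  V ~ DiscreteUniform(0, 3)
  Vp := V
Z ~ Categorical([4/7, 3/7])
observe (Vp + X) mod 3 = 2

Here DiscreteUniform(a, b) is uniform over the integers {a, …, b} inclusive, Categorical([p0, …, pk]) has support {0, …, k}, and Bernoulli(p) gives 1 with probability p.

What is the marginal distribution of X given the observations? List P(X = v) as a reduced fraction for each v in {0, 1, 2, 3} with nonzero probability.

Enumerate traces; 480 have nonzero weight after conditioning:
  (W=0, X=0, U=0, Y=1, V=1, Z=0) weight 4/5733
  (W=0, X=0, U=0, Y=1, V=1, Z=1) weight 1/1911
  (W=0, X=0, U=0, Y=2, V=1, Z=0) weight 4/5733
  (W=0, X=0, U=0, Y=2, V=1, Z=1) weight 1/1911
  (W=0, X=0, U=0, Y=3, V=1, Z=0) weight 4/5733
  (W=0, X=0, U=0, Y=3, V=1, Z=1) weight 1/1911
  (W=0, X=0, U=0, Y=4, V=1, Z=0) weight 4/5733
  (W=0, X=0, U=0, Y=4, V=1, Z=1) weight 1/1911
  (W=0, X=1, U=0, Y=1, V=1, Z=0) weight 3/4459
  (W=0, X=2, U=0, Y=1, V=0, Z=0) weight 4/4459
  … 470 more
Group by X:
  weight(X=0) = 2/21
  weight(X=1) = 3/56
  weight(X=2) = 1/7
  weight(X=3) = 3/56
Total weight = 2/21 + 3/56 + 1/7 + 3/56 = 29/84
P(X=0 | obs) = 2/21 / 29/84 = 8/29
P(X=1 | obs) = 3/56 / 29/84 = 9/58
P(X=2 | obs) = 1/7 / 29/84 = 12/29
P(X=3 | obs) = 3/56 / 29/84 = 9/58

P(X=0) = 8/29, P(X=1) = 9/58, P(X=2) = 12/29, P(X=3) = 9/58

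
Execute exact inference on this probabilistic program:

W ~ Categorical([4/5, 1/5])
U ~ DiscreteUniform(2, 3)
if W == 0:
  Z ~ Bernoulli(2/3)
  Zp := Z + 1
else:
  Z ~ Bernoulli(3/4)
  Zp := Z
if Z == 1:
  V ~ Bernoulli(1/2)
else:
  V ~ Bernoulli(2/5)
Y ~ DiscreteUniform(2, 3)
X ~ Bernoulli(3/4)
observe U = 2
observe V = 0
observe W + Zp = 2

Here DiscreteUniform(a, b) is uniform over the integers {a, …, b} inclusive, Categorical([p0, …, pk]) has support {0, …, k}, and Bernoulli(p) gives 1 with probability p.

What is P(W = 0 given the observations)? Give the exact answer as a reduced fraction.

Enumerate traces; 8 have nonzero weight after conditioning:
  (W=0, U=2, Z=1, V=0, Y=2, X=0) weight 1/60
  (W=0, U=2, Z=1, V=0, Y=2, X=1) weight 1/20
  (W=0, U=2, Z=1, V=0, Y=3, X=0) weight 1/60
  (W=0, U=2, Z=1, V=0, Y=3, X=1) weight 1/20
  (W=1, U=2, Z=1, V=0, Y=2, X=0) weight 3/640
  (W=1, U=2, Z=1, V=0, Y=2, X=1) weight 9/640
  (W=1, U=2, Z=1, V=0, Y=3, X=0) weight 3/640
  (W=1, U=2, Z=1, V=0, Y=3, X=1) weight 9/640
Group by W:
  weight(W=0) = 2/15
  weight(W=1) = 3/80
Total weight = 2/15 + 3/80 = 41/240
P(W=0 | obs) = 2/15 / 41/240 = 32/41
P(W=1 | obs) = 3/80 / 41/240 = 9/41

P(W = 0 | obs) = 32/41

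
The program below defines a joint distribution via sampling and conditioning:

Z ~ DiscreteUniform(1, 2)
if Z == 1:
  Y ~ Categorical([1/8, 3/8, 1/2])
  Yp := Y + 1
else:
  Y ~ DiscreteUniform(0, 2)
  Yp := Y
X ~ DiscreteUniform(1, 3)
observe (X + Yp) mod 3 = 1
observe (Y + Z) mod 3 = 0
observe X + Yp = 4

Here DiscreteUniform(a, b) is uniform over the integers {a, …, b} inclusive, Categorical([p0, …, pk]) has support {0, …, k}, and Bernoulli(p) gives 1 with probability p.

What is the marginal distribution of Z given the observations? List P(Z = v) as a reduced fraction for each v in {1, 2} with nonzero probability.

Enumerate traces; 2 have nonzero weight after conditioning:
  (Z=1, Y=2, X=1) weight 1/12
  (Z=2, Y=1, X=3) weight 1/18
Group by Z:
  weight(Z=1) = 1/12
  weight(Z=2) = 1/18
Total weight = 1/12 + 1/18 = 5/36
P(Z=1 | obs) = 1/12 / 5/36 = 3/5
P(Z=2 | obs) = 1/18 / 5/36 = 2/5

P(Z=1) = 3/5, P(Z=2) = 2/5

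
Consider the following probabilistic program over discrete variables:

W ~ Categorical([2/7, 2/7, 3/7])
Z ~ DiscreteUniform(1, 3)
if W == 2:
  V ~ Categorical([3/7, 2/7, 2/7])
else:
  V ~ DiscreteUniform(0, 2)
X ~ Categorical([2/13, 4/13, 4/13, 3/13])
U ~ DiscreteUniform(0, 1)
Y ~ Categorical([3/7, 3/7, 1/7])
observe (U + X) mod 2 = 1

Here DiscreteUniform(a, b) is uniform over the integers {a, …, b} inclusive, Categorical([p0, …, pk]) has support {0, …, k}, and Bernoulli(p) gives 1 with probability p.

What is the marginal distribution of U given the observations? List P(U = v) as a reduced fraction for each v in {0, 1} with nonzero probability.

P(U=0) = 7/13, P(U=1) = 6/13

Enumerate traces; 324 have nonzero weight after conditioning:
  (W=0, Z=1, V=0, X=0, U=1, Y=0) weight 2/1911
  (W=0, Z=1, V=0, X=0, U=1, Y=1) weight 2/1911
  (W=0, Z=1, V=0, X=0, U=1, Y=2) weight 2/5733
  (W=0, Z=1, V=0, X=1, U=0, Y=0) weight 4/1911
  (W=0, Z=1, V=0, X=1, U=0, Y=1) weight 4/1911
  (W=0, Z=1, V=0, X=1, U=0, Y=2) weight 4/5733
  (W=0, Z=1, V=0, X=2, U=1, Y=0) weight 4/1911
  (W=0, Z=1, V=0, X=2, U=1, Y=1) weight 4/1911
  … 316 more
Group by U:
  weight(U=0) = 7/26
  weight(U=1) = 3/13
Total weight = 7/26 + 3/13 = 1/2
P(U=0 | obs) = 7/26 / 1/2 = 7/13
P(U=1 | obs) = 3/13 / 1/2 = 6/13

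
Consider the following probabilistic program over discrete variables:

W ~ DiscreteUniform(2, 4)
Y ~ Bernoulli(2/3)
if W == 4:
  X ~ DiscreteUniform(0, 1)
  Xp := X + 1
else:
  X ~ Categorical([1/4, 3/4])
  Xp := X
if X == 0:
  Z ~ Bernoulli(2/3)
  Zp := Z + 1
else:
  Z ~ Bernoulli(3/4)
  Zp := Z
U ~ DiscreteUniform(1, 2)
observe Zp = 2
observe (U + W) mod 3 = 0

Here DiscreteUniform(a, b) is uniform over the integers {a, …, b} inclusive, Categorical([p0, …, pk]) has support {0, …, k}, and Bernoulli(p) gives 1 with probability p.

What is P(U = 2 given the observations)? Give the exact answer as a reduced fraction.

P(U = 2 | obs) = 2/3

Enumerate traces; 4 have nonzero weight after conditioning:
  (W=2, Y=0, X=0, Z=1, U=1) weight 1/108
  (W=2, Y=1, X=0, Z=1, U=1) weight 1/54
  (W=4, Y=0, X=0, Z=1, U=2) weight 1/54
  (W=4, Y=1, X=0, Z=1, U=2) weight 1/27
Group by U:
  weight(U=1) = 1/36
  weight(U=2) = 1/18
Total weight = 1/36 + 1/18 = 1/12
P(U=1 | obs) = 1/36 / 1/12 = 1/3
P(U=2 | obs) = 1/18 / 1/12 = 2/3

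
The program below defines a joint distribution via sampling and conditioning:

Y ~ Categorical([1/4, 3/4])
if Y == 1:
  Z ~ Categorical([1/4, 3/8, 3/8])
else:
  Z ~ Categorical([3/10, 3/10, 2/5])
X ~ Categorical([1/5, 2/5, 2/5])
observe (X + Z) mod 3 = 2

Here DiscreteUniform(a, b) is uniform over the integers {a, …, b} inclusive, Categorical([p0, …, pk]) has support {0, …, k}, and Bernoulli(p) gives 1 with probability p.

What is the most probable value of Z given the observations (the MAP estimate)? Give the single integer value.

argmax_v P(Z = v | obs) = 1

Enumerate traces; 6 have nonzero weight after conditioning:
  (Y=0, Z=0, X=2) weight 3/100
  (Y=0, Z=1, X=1) weight 3/100
  (Y=0, Z=2, X=0) weight 1/50
  (Y=1, Z=0, X=2) weight 3/40
  (Y=1, Z=1, X=1) weight 9/80
  (Y=1, Z=2, X=0) weight 9/160
Group by Z:
  weight(Z=0) = 21/200
  weight(Z=1) = 57/400
  weight(Z=2) = 61/800
Total weight = 21/200 + 57/400 + 61/800 = 259/800
P(Z=0 | obs) = 21/200 / 259/800 = 12/37
P(Z=1 | obs) = 57/400 / 259/800 = 114/259
P(Z=2 | obs) = 61/800 / 259/800 = 61/259
argmax = 1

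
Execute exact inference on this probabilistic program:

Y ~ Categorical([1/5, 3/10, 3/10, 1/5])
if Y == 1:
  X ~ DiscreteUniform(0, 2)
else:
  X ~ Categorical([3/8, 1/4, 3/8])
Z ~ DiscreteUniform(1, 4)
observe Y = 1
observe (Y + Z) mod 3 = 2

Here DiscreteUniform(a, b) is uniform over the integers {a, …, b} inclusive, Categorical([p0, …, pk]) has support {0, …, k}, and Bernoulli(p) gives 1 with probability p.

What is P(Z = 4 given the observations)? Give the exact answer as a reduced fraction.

Enumerate traces; 6 have nonzero weight after conditioning:
  (Y=1, X=0, Z=1) weight 1/40
  (Y=1, X=0, Z=4) weight 1/40
  (Y=1, X=1, Z=1) weight 1/40
  (Y=1, X=1, Z=4) weight 1/40
  (Y=1, X=2, Z=1) weight 1/40
  (Y=1, X=2, Z=4) weight 1/40
Group by Z:
  weight(Z=1) = 3/40
  weight(Z=4) = 3/40
Total weight = 3/40 + 3/40 = 3/20
P(Z=1 | obs) = 3/40 / 3/20 = 1/2
P(Z=4 | obs) = 3/40 / 3/20 = 1/2

P(Z = 4 | obs) = 1/2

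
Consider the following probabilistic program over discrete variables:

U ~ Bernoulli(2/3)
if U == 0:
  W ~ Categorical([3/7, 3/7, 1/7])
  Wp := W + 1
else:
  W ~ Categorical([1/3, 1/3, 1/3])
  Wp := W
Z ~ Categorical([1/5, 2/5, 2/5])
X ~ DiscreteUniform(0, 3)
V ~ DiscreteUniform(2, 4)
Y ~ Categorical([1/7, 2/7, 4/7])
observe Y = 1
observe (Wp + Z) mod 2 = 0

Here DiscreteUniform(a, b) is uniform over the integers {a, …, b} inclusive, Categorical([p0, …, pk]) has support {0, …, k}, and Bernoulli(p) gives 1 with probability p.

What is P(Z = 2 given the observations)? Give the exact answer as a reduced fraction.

P(Z = 2 | obs) = 74/163

Enumerate traces; 108 have nonzero weight after conditioning:
  (U=0, W=0, Z=1, X=0, V=2, Y=1) weight 1/735
  (U=0, W=0, Z=1, X=0, V=3, Y=1) weight 1/735
  (U=0, W=0, Z=1, X=0, V=4, Y=1) weight 1/735
  (U=0, W=0, Z=1, X=1, V=2, Y=1) weight 1/735
  (U=0, W=0, Z=1, X=1, V=3, Y=1) weight 1/735
  (U=0, W=0, Z=1, X=1, V=4, Y=1) weight 1/735
  (U=0, W=0, Z=1, X=2, V=2, Y=1) weight 1/735
  (U=0, W=0, Z=1, X=2, V=3, Y=1) weight 1/735
  (U=0, W=1, Z=0, X=0, V=2, Y=1) weight 1/1470
  (U=0, W=1, Z=2, X=0, V=2, Y=1) weight 1/735
  … 98 more
Group by Z:
  weight(Z=0) = 74/2205
  weight(Z=1) = 104/2205
  weight(Z=2) = 148/2205
Total weight = 74/2205 + 104/2205 + 148/2205 = 326/2205
P(Z=0 | obs) = 74/2205 / 326/2205 = 37/163
P(Z=1 | obs) = 104/2205 / 326/2205 = 52/163
P(Z=2 | obs) = 148/2205 / 326/2205 = 74/163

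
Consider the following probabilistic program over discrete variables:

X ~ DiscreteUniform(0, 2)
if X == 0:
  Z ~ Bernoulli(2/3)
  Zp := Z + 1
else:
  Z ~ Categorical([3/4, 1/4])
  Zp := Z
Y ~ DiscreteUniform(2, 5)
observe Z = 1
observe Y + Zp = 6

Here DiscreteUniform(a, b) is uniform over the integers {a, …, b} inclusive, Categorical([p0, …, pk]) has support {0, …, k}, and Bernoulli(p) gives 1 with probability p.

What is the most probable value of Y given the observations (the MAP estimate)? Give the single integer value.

argmax_v P(Y = v | obs) = 4

Enumerate traces; 3 have nonzero weight after conditioning:
  (X=0, Z=1, Y=4) weight 1/18
  (X=1, Z=1, Y=5) weight 1/48
  (X=2, Z=1, Y=5) weight 1/48
Group by Y:
  weight(Y=4) = 1/18
  weight(Y=5) = 1/24
Total weight = 1/18 + 1/24 = 7/72
P(Y=4 | obs) = 1/18 / 7/72 = 4/7
P(Y=5 | obs) = 1/24 / 7/72 = 3/7
argmax = 4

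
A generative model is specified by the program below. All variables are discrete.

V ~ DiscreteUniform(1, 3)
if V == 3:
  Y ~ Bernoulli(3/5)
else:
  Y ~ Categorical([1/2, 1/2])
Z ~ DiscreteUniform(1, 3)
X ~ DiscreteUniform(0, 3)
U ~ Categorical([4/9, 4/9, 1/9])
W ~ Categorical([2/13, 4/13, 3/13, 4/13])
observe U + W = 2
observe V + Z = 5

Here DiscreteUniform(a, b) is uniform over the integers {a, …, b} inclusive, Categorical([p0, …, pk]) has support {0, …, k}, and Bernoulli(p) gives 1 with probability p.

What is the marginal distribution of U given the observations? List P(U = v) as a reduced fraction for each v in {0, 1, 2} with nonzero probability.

Enumerate traces; 48 have nonzero weight after conditioning:
  (V=2, Y=0, Z=3, X=0, U=0, W=2) weight 1/702
  (V=2, Y=0, Z=3, X=0, U=1, W=1) weight 2/1053
  (V=2, Y=0, Z=3, X=0, U=2, W=0) weight 1/4212
  (V=2, Y=0, Z=3, X=1, U=0, W=2) weight 1/702
  (V=2, Y=0, Z=3, X=1, U=1, W=1) weight 2/1053
  (V=2, Y=0, Z=3, X=1, U=2, W=0) weight 1/4212
  (V=2, Y=0, Z=3, X=2, U=0, W=2) weight 1/702
  (V=2, Y=0, Z=3, X=2, U=1, W=1) weight 2/1053
  … 40 more
Group by U:
  weight(U=0) = 8/351
  weight(U=1) = 32/1053
  weight(U=2) = 4/1053
Total weight = 8/351 + 32/1053 + 4/1053 = 20/351
P(U=0 | obs) = 8/351 / 20/351 = 2/5
P(U=1 | obs) = 32/1053 / 20/351 = 8/15
P(U=2 | obs) = 4/1053 / 20/351 = 1/15

P(U=0) = 2/5, P(U=1) = 8/15, P(U=2) = 1/15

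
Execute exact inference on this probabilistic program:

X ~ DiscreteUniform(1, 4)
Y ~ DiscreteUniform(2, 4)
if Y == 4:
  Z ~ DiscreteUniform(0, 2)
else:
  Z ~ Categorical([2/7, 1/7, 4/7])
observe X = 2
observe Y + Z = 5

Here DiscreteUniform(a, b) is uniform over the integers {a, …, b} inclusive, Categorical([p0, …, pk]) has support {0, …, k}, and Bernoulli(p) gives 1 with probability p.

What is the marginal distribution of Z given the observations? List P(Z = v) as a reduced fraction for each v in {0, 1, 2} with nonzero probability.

P(Z=1) = 7/19, P(Z=2) = 12/19

Enumerate traces; 2 have nonzero weight after conditioning:
  (X=2, Y=3, Z=2) weight 1/21
  (X=2, Y=4, Z=1) weight 1/36
Group by Z:
  weight(Z=1) = 1/36
  weight(Z=2) = 1/21
Total weight = 1/36 + 1/21 = 19/252
P(Z=1 | obs) = 1/36 / 19/252 = 7/19
P(Z=2 | obs) = 1/21 / 19/252 = 12/19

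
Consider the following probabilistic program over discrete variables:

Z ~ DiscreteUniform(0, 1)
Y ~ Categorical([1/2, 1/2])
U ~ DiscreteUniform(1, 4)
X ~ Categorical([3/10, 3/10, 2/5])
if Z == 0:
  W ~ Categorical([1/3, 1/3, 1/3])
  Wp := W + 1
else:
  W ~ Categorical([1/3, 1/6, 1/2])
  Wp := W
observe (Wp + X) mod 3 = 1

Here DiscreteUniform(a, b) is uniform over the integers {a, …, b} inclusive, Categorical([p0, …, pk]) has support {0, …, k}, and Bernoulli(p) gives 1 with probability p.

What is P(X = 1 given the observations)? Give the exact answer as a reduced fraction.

Enumerate traces; 48 have nonzero weight after conditioning:
  (Z=0, Y=0, U=1, X=0, W=0) weight 1/160
  (Z=0, Y=0, U=1, X=1, W=2) weight 1/160
  (Z=0, Y=0, U=1, X=2, W=1) weight 1/120
  (Z=0, Y=0, U=2, X=0, W=0) weight 1/160
  (Z=0, Y=0, U=2, X=1, W=2) weight 1/160
  (Z=0, Y=0, U=2, X=2, W=1) weight 1/120
  (Z=0, Y=0, U=3, X=0, W=0) weight 1/160
  (Z=0, Y=0, U=3, X=1, W=2) weight 1/160
  … 40 more
Group by X:
  weight(X=0) = 3/40
  weight(X=1) = 1/10
  weight(X=2) = 1/6
Total weight = 3/40 + 1/10 + 1/6 = 41/120
P(X=0 | obs) = 3/40 / 41/120 = 9/41
P(X=1 | obs) = 1/10 / 41/120 = 12/41
P(X=2 | obs) = 1/6 / 41/120 = 20/41

P(X = 1 | obs) = 12/41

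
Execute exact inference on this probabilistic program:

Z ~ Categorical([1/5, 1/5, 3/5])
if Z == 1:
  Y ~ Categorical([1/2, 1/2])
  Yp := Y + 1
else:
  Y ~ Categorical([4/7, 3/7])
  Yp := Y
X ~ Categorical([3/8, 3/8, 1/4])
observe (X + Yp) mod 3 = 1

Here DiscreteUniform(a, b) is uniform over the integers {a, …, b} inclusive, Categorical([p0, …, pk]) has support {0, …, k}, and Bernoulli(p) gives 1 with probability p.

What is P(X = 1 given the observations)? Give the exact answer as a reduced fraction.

Enumerate traces; 6 have nonzero weight after conditioning:
  (Z=0, Y=0, X=1) weight 3/70
  (Z=0, Y=1, X=0) weight 9/280
  (Z=1, Y=0, X=0) weight 3/80
  (Z=1, Y=1, X=2) weight 1/40
  (Z=2, Y=0, X=1) weight 9/70
  (Z=2, Y=1, X=0) weight 27/280
Group by X:
  weight(X=0) = 93/560
  weight(X=1) = 6/35
  weight(X=2) = 1/40
Total weight = 93/560 + 6/35 + 1/40 = 29/80
P(X=0 | obs) = 93/560 / 29/80 = 93/203
P(X=1 | obs) = 6/35 / 29/80 = 96/203
P(X=2 | obs) = 1/40 / 29/80 = 2/29

P(X = 1 | obs) = 96/203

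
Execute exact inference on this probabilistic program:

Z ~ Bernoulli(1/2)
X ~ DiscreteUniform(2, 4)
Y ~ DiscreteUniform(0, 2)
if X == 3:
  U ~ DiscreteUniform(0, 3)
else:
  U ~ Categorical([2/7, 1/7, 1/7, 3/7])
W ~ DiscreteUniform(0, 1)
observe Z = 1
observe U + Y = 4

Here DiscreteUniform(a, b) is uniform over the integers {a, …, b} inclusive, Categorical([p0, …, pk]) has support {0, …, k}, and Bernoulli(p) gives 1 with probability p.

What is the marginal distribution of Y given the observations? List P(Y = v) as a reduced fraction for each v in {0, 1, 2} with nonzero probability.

P(Y=1) = 31/46, P(Y=2) = 15/46

Enumerate traces; 12 have nonzero weight after conditioning:
  (Z=1, X=2, Y=1, U=3, W=0) weight 1/84
  (Z=1, X=2, Y=1, U=3, W=1) weight 1/84
  (Z=1, X=2, Y=2, U=2, W=0) weight 1/252
  (Z=1, X=2, Y=2, U=2, W=1) weight 1/252
  (Z=1, X=3, Y=1, U=3, W=0) weight 1/144
  (Z=1, X=3, Y=1, U=3, W=1) weight 1/144
  (Z=1, X=3, Y=2, U=2, W=0) weight 1/144
  (Z=1, X=3, Y=2, U=2, W=1) weight 1/144
  … 4 more
Group by Y:
  weight(Y=1) = 31/504
  weight(Y=2) = 5/168
Total weight = 31/504 + 5/168 = 23/252
P(Y=1 | obs) = 31/504 / 23/252 = 31/46
P(Y=2 | obs) = 5/168 / 23/252 = 15/46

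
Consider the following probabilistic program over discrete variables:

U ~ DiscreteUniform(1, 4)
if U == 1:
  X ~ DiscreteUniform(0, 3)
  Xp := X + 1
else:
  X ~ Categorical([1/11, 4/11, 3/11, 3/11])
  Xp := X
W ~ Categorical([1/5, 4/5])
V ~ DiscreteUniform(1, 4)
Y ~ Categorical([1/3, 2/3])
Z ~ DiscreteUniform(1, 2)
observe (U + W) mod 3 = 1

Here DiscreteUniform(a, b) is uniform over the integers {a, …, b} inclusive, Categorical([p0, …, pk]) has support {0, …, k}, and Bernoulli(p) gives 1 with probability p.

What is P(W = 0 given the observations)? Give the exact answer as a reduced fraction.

Enumerate traces; 192 have nonzero weight after conditioning:
  (U=1, X=0, W=0, V=1, Y=0, Z=1) weight 1/1920
  (U=1, X=0, W=0, V=1, Y=0, Z=2) weight 1/1920
  (U=1, X=0, W=0, V=1, Y=1, Z=1) weight 1/960
  (U=1, X=0, W=0, V=1, Y=1, Z=2) weight 1/960
  (U=1, X=0, W=0, V=2, Y=0, Z=1) weight 1/1920
  (U=1, X=0, W=0, V=2, Y=0, Z=2) weight 1/1920
  (U=1, X=0, W=0, V=2, Y=1, Z=1) weight 1/960
  (U=1, X=0, W=0, V=2, Y=1, Z=2) weight 1/960
  (U=3, X=0, W=1, V=1, Y=0, Z=1) weight 1/1320
  … 183 more
Group by W:
  weight(W=0) = 1/10
  weight(W=1) = 1/5
Total weight = 1/10 + 1/5 = 3/10
P(W=0 | obs) = 1/10 / 3/10 = 1/3
P(W=1 | obs) = 1/5 / 3/10 = 2/3

P(W = 0 | obs) = 1/3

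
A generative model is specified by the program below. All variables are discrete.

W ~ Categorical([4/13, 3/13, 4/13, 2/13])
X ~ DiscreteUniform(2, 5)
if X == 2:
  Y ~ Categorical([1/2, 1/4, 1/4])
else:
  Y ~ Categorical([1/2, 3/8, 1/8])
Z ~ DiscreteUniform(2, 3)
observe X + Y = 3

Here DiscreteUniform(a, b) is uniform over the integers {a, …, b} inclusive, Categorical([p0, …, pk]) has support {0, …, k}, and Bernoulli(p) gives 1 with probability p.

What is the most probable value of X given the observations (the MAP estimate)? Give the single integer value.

Enumerate traces; 16 have nonzero weight after conditioning:
  (W=0, X=2, Y=1, Z=2) weight 1/104
  (W=0, X=2, Y=1, Z=3) weight 1/104
  (W=0, X=3, Y=0, Z=2) weight 1/52
  (W=0, X=3, Y=0, Z=3) weight 1/52
  (W=1, X=2, Y=1, Z=2) weight 3/416
  (W=1, X=2, Y=1, Z=3) weight 3/416
  (W=1, X=3, Y=0, Z=2) weight 3/208
  (W=1, X=3, Y=0, Z=3) weight 3/208
  … 8 more
Group by X:
  weight(X=2) = 1/16
  weight(X=3) = 1/8
Total weight = 1/16 + 1/8 = 3/16
P(X=2 | obs) = 1/16 / 3/16 = 1/3
P(X=3 | obs) = 1/8 / 3/16 = 2/3
argmax = 3

argmax_v P(X = v | obs) = 3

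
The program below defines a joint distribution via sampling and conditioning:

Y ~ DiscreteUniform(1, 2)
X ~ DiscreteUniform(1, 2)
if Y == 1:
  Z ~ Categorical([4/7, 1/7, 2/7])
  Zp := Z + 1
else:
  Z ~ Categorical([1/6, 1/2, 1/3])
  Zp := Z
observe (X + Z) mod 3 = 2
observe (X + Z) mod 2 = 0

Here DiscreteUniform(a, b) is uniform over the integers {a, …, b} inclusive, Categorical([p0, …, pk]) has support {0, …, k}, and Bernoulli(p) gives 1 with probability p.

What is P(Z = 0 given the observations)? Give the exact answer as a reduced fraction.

Enumerate traces; 4 have nonzero weight after conditioning:
  (Y=1, X=1, Z=1) weight 1/28
  (Y=1, X=2, Z=0) weight 1/7
  (Y=2, X=1, Z=1) weight 1/8
  (Y=2, X=2, Z=0) weight 1/24
Group by Z:
  weight(Z=0) = 31/168
  weight(Z=1) = 9/56
Total weight = 31/168 + 9/56 = 29/84
P(Z=0 | obs) = 31/168 / 29/84 = 31/58
P(Z=1 | obs) = 9/56 / 29/84 = 27/58

P(Z = 0 | obs) = 31/58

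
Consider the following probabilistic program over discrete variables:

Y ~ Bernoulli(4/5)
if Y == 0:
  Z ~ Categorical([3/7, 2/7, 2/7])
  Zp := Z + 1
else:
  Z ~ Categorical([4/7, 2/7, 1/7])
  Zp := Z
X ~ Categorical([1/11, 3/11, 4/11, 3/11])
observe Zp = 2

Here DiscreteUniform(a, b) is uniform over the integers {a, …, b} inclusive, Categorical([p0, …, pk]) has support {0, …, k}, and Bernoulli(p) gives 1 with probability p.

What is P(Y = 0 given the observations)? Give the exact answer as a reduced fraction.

Enumerate traces; 8 have nonzero weight after conditioning:
  (Y=0, Z=1, X=0) weight 2/385
  (Y=0, Z=1, X=1) weight 6/385
  (Y=0, Z=1, X=2) weight 8/385
  (Y=0, Z=1, X=3) weight 6/385
  (Y=1, Z=2, X=0) weight 4/385
  (Y=1, Z=2, X=1) weight 12/385
  (Y=1, Z=2, X=2) weight 16/385
  (Y=1, Z=2, X=3) weight 12/385
Group by Y:
  weight(Y=0) = 2/35
  weight(Y=1) = 4/35
Total weight = 2/35 + 4/35 = 6/35
P(Y=0 | obs) = 2/35 / 6/35 = 1/3
P(Y=1 | obs) = 4/35 / 6/35 = 2/3

P(Y = 0 | obs) = 1/3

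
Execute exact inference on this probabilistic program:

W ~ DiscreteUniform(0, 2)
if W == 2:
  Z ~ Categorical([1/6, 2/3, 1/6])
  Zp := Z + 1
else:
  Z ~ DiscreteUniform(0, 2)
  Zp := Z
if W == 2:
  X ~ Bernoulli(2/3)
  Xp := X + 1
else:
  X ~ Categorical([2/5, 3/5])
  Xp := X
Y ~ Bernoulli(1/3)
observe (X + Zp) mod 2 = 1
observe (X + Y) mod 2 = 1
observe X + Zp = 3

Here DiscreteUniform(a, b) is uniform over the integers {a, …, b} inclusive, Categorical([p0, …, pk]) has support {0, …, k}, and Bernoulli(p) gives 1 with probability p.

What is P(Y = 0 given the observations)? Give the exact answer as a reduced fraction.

Enumerate traces; 4 have nonzero weight after conditioning:
  (W=0, Z=2, X=1, Y=0) weight 2/45
  (W=1, Z=2, X=1, Y=0) weight 2/45
  (W=2, Z=1, X=1, Y=0) weight 8/81
  (W=2, Z=2, X=0, Y=1) weight 1/162
Group by Y:
  weight(Y=0) = 76/405
  weight(Y=1) = 1/162
Total weight = 76/405 + 1/162 = 157/810
P(Y=0 | obs) = 76/405 / 157/810 = 152/157
P(Y=1 | obs) = 1/162 / 157/810 = 5/157

P(Y = 0 | obs) = 152/157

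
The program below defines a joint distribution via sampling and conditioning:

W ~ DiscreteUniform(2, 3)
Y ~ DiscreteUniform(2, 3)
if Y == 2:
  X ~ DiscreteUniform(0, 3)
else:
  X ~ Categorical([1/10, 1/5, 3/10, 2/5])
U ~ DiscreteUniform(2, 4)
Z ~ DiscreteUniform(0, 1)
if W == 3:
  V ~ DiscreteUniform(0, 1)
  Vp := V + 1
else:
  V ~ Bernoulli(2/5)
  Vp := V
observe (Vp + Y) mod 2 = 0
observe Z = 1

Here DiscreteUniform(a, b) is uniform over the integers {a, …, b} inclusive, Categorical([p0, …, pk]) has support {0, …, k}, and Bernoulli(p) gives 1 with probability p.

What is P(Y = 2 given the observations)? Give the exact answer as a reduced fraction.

P(Y = 2 | obs) = 11/20

Enumerate traces; 48 have nonzero weight after conditioning:
  (W=2, Y=2, X=0, U=2, Z=1, V=0) weight 1/160
  (W=2, Y=2, X=0, U=3, Z=1, V=0) weight 1/160
  (W=2, Y=2, X=0, U=4, Z=1, V=0) weight 1/160
  (W=2, Y=2, X=1, U=2, Z=1, V=0) weight 1/160
  (W=2, Y=2, X=1, U=3, Z=1, V=0) weight 1/160
  (W=2, Y=2, X=1, U=4, Z=1, V=0) weight 1/160
  (W=2, Y=2, X=2, U=2, Z=1, V=0) weight 1/160
  (W=2, Y=2, X=2, U=3, Z=1, V=0) weight 1/160
  (W=2, Y=3, X=0, U=2, Z=1, V=1) weight 1/600
  … 39 more
Group by Y:
  weight(Y=2) = 11/80
  weight(Y=3) = 9/80
Total weight = 11/80 + 9/80 = 1/4
P(Y=2 | obs) = 11/80 / 1/4 = 11/20
P(Y=3 | obs) = 9/80 / 1/4 = 9/20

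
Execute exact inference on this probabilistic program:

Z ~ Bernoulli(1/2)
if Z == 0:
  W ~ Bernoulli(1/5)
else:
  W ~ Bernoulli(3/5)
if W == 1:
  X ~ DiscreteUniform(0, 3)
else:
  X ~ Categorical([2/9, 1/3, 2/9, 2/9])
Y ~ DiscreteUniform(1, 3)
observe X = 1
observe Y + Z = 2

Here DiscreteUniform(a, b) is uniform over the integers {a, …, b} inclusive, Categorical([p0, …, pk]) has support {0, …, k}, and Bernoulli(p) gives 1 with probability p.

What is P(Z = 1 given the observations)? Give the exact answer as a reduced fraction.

P(Z = 1 | obs) = 17/36

Enumerate traces; 4 have nonzero weight after conditioning:
  (Z=0, W=0, X=1, Y=2) weight 2/45
  (Z=0, W=1, X=1, Y=2) weight 1/120
  (Z=1, W=0, X=1, Y=1) weight 1/45
  (Z=1, W=1, X=1, Y=1) weight 1/40
Group by Z:
  weight(Z=0) = 19/360
  weight(Z=1) = 17/360
Total weight = 19/360 + 17/360 = 1/10
P(Z=0 | obs) = 19/360 / 1/10 = 19/36
P(Z=1 | obs) = 17/360 / 1/10 = 17/36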